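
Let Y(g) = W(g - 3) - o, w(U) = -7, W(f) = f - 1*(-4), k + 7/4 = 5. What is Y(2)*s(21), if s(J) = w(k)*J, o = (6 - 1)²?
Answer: 3234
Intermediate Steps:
k = 13/4 (k = -7/4 + 5 = 13/4 ≈ 3.2500)
W(f) = 4 + f (W(f) = f + 4 = 4 + f)
o = 25 (o = 5² = 25)
s(J) = -7*J
Y(g) = -24 + g (Y(g) = (4 + (g - 3)) - 1*25 = (4 + (-3 + g)) - 25 = (1 + g) - 25 = -24 + g)
Y(2)*s(21) = (-24 + 2)*(-7*21) = -22*(-147) = 3234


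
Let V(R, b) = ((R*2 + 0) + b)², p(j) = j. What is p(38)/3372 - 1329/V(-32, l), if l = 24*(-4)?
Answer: -877147/21580800 ≈ -0.040645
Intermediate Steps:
l = -96
V(R, b) = (b + 2*R)² (V(R, b) = ((2*R + 0) + b)² = (2*R + b)² = (b + 2*R)²)
p(38)/3372 - 1329/V(-32, l) = 38/3372 - 1329/(-96 + 2*(-32))² = 38*(1/3372) - 1329/(-96 - 64)² = 19/1686 - 1329/((-160)²) = 19/1686 - 1329/25600 = -877147/21580800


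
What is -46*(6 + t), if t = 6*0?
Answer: -276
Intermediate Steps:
t = 0
-46*(6 + t) = -46*(6 + 0) = -46*6 = -276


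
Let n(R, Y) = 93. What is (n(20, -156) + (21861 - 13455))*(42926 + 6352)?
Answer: 418813722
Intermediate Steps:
(n(20, -156) + (21861 - 13455))*(42926 + 6352) = (93 + (21861 - 13455))*(42926 + 6352) = (93 + 8406)*49278 = 8499*49278 = 418813722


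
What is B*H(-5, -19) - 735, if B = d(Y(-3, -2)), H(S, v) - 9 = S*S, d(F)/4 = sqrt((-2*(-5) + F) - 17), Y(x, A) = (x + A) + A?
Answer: -735 + 136*I*sqrt(14) ≈ -735.0 + 508.87*I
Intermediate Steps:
Y(x, A) = x + 2*A (Y(x, A) = (A + x) + A = x + 2*A)
d(F) = 4*sqrt(-7 + F) (d(F) = 4*sqrt((-2*(-5) + F) - 17) = 4*sqrt((10 + F) - 17) = 4*sqrt(-7 + F))
H(S, v) = 9 + S**2 (H(S, v) = 9 + S*S = 9 + S**2)
B = 4*I*sqrt(14) (B = 4*sqrt(-7 + (-3 + 2*(-2))) = 4*sqrt(-7 + (-3 - 4)) = 4*sqrt(-7 - 7) = 4*sqrt(-14) = 4*(I*sqrt(14)) = 4*I*sqrt(14) ≈ 14.967*I)
B*H(-5, -19) - 735 = (4*I*sqrt(14))*(9 + (-5)**2) - 735 = (4*I*sqrt(14))*(9 + 25) - 735 = (4*I*sqrt(14))*34 - 735 = 136*I*sqrt(14) - 735 = -735 + 136*I*sqrt(14)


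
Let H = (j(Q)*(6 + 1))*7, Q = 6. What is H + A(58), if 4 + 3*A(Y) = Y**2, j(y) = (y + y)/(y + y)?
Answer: 1169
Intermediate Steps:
j(y) = 1 (j(y) = (2*y)/((2*y)) = (2*y)*(1/(2*y)) = 1)
A(Y) = -4/3 + Y**2/3
H = 49 (H = (1*(6 + 1))*7 = (1*7)*7 = 7*7 = 49)
H + A(58) = 49 + (-4/3 + (1/3)*58**2) = 49 + (-4/3 + (1/3)*3364) = 49 + (-4/3 + 3364/3) = 49 + 1120 = 1169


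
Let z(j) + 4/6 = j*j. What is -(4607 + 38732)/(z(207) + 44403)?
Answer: -130017/261754 ≈ -0.49671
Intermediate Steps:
z(j) = -⅔ + j² (z(j) = -⅔ + j*j = -⅔ + j²)
-(4607 + 38732)/(z(207) + 44403) = -(4607 + 38732)/((-⅔ + 207²) + 44403) = -43339/((-⅔ + 42849) + 44403) = -43339/(128545/3 + 44403) = -43339/261754/3 = -43339*3/261754 = -1*130017/261754 = -130017/261754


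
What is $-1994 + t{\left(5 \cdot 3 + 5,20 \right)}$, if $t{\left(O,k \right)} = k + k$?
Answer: $-1954$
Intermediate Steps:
$t{\left(O,k \right)} = 2 k$
$-1994 + t{\left(5 \cdot 3 + 5,20 \right)} = -1994 + 2 \cdot 20 = -1994 + 40 = -1954$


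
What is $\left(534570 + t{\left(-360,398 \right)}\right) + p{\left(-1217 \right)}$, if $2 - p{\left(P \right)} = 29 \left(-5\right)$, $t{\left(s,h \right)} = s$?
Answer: $534357$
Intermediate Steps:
$p{\left(P \right)} = 147$ ($p{\left(P \right)} = 2 - 29 \left(-5\right) = 2 - -145 = 2 + 145 = 147$)
$\left(534570 + t{\left(-360,398 \right)}\right) + p{\left(-1217 \right)} = \left(534570 - 360\right) + 147 = 534210 + 147 = 534357$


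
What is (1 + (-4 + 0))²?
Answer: 9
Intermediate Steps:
(1 + (-4 + 0))² = (1 - 4)² = (-3)² = 9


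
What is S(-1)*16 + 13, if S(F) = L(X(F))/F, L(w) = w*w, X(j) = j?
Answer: -3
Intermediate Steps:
L(w) = w**2
S(F) = F (S(F) = F**2/F = F)
S(-1)*16 + 13 = -1*16 + 13 = -16 + 13 = -3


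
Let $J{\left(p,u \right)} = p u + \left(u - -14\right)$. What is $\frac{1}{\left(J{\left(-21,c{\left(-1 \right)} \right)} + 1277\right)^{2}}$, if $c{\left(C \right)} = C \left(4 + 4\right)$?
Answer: $\frac{1}{2105401} \approx 4.7497 \cdot 10^{-7}$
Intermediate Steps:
$c{\left(C \right)} = 8 C$ ($c{\left(C \right)} = C 8 = 8 C$)
$J{\left(p,u \right)} = 14 + u + p u$ ($J{\left(p,u \right)} = p u + \left(u + 14\right) = p u + \left(14 + u\right) = 14 + u + p u$)
$\frac{1}{\left(J{\left(-21,c{\left(-1 \right)} \right)} + 1277\right)^{2}} = \frac{1}{\left(\left(14 + 8 \left(-1\right) - 21 \cdot 8 \left(-1\right)\right) + 1277\right)^{2}} = \frac{1}{\left(\left(14 - 8 - -168\right) + 1277\right)^{2}} = \frac{1}{\left(\left(14 - 8 + 168\right) + 1277\right)^{2}} = \frac{1}{\left(174 + 1277\right)^{2}} = \frac{1}{1451^{2}} = \frac{1}{2105401}$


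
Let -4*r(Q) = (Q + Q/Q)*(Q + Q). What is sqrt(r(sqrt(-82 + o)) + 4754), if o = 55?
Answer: sqrt(19070 - 6*I*sqrt(3))/2 ≈ 69.047 - 0.018814*I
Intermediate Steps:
r(Q) = -Q*(1 + Q)/2 (r(Q) = -(Q + Q/Q)*(Q + Q)/4 = -(Q + 1)*2*Q/4 = -(1 + Q)*2*Q/4 = -Q*(1 + Q)/2)
sqrt(r(sqrt(-82 + o)) + 4754) = sqrt(-sqrt(-82 + 55)*(1 + sqrt(-82 + 55))/2 + 4754) = sqrt(-sqrt(-27)*(1 + sqrt(-27))/2 + 4754) = sqrt(-3*I*sqrt(3)*(1 + 3*I*sqrt(3))/2 + 4754) = sqrt(4754 - 3*I*sqrt(3)*(1 + 3*I*sqrt(3))/2)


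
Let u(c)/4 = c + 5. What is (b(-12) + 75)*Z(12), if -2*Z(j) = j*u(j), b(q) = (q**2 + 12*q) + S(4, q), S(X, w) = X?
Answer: -32232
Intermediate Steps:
u(c) = 20 + 4*c (u(c) = 4*(c + 5) = 4*(5 + c) = 20 + 4*c)
b(q) = 4 + q**2 + 12*q (b(q) = (q**2 + 12*q) + 4 = 4 + q**2 + 12*q)
Z(j) = -j*(20 + 4*j)/2
(b(-12) + 75)*Z(12) = ((4 + (-12)**2 + 12*(-12)) + 75)*(-2*12*(5 + 12)) = ((4 + 144 - 144) + 75)*(-2*12*17) = (4 + 75)*(-408) = 79*(-408) = -32232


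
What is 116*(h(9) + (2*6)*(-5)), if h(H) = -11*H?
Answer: -18444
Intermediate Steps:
116*(h(9) + (2*6)*(-5)) = 116*(-11*9 + (2*6)*(-5)) = 116*(-99 + 12*(-5)) = 116*(-99 - 60) = 116*(-159) = -18444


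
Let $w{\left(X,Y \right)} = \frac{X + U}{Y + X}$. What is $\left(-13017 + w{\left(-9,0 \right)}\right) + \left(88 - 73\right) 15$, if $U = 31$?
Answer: $- \frac{115150}{9} \approx -12794.0$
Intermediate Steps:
$w{\left(X,Y \right)} = \frac{31 + X}{X + Y}$ ($w{\left(X,Y \right)} = \frac{X + 31}{Y + X} = \frac{31 + X}{X + Y}$)
$\left(-13017 + w{\left(-9,0 \right)}\right) + \left(88 - 73\right) 15 = \left(-13017 + \frac{31 - 9}{-9 + 0}\right) + \left(88 - 73\right) 15 = \left(-13017 + \frac{1}{-9} \cdot 22\right) + 15 \cdot 15 = \left(-13017 - \frac{22}{9}\right) + 225 = - \frac{117175}{9} + 225 = - \frac{115150}{9}$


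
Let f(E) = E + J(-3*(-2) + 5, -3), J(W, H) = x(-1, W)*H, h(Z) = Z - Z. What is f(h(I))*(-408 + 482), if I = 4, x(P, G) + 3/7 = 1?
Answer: -888/7 ≈ -126.86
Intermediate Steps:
x(P, G) = 4/7 (x(P, G) = -3/7 + 1 = 4/7)
h(Z) = 0
J(W, H) = 4*H/7
f(E) = -12/7 + E (f(E) = E + (4/7)*(-3) = E - 12/7 = -12/7 + E)
f(h(I))*(-408 + 482) = (-12/7 + 0)*(-408 + 482) = -12/7*74 = -888/7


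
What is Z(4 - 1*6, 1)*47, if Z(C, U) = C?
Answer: -94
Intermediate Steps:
Z(4 - 1*6, 1)*47 = (4 - 1*6)*47 = (4 - 6)*47 = -2*47 = -94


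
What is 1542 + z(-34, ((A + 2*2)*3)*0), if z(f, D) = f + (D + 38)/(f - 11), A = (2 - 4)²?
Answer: 67822/45 ≈ 1507.2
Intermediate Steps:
A = 4 (A = (-2)² = 4)
z(f, D) = f + (38 + D)/(-11 + f)
1542 + z(-34, ((A + 2*2)*3)*0) = 1542 + (38 + ((4 + 2*2)*3)*0 + (-34)² - 11*(-34))/(-11 - 34) = 1542 + (38 + ((4 + 4)*3)*0 + 1156 + 374)/(-45) = 1542 - (38 + (8*3)*0 + 1156 + 374)/45 = 1542 - (38 + 24*0 + 1156 + 374)/45 = 1542 - (38 + 0 + 1156 + 374)/45 = 1542 - 1/45*1568 = 1542 - 1568/45 = 67822/45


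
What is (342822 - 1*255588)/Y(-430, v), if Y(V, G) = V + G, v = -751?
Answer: -87234/1181 ≈ -73.865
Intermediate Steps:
Y(V, G) = G + V
(342822 - 1*255588)/Y(-430, v) = (342822 - 1*255588)/(-751 - 430) = (342822 - 255588)/(-1181) = 87234*(-1/1181) = -87234/1181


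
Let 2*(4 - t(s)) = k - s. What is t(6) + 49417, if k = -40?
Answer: 49444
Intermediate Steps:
t(s) = 24 + s/2 (t(s) = 4 - (-40 - s)/2 = 4 + (20 + s/2) = 24 + s/2)
t(6) + 49417 = (24 + (½)*6) + 49417 = (24 + 3) + 49417 = 27 + 49417 = 49444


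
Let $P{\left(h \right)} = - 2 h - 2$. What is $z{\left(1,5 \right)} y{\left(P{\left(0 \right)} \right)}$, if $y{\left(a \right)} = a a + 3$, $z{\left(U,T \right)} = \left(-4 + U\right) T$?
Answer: $-105$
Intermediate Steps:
$P{\left(h \right)} = -2 - 2 h$
$z{\left(U,T \right)} = T \left(-4 + U\right)$
$y{\left(a \right)} = 3 + a^{2}$ ($y{\left(a \right)} = a^{2} + 3 = 3 + a^{2}$)
$z{\left(1,5 \right)} y{\left(P{\left(0 \right)} \right)} = 5 \left(-4 + 1\right) \left(3 + \left(-2 - 0\right)^{2}\right) = 5 \left(-3\right) \left(3 + \left(-2 + 0\right)^{2}\right) = - 15 \left(3 + \left(-2\right)^{2}\right) = - 15 \left(3 + 4\right) = \left(-15\right) 7 = -105$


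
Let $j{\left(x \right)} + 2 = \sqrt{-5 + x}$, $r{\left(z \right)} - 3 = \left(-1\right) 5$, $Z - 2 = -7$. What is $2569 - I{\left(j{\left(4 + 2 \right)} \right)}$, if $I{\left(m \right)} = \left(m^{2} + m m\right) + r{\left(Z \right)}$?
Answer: $2569$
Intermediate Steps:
$Z = -5$ ($Z = 2 - 7 = -5$)
$r{\left(z \right)} = -2$ ($r{\left(z \right)} = 3 - 5 = -2$)
$j{\left(x \right)} = -2 + \sqrt{-5 + x}$
$I{\left(m \right)} = -2 + 2 m^{2}$ ($I{\left(m \right)} = \left(m^{2} + m m\right) - 2 = \left(m^{2} + m^{2}\right) - 2 = 2 m^{2} - 2 = -2 + 2 m^{2}$)
$2569 - I{\left(j{\left(4 + 2 \right)} \right)} = 2569 - \left(-2 + 2 \left(-2 + \sqrt{-5 + \left(4 + 2\right)}\right)^{2}\right) = 2569 - \left(-2 + 2 \left(-2 + \sqrt{-5 + 6}\right)^{2}\right) = 2569 - \left(-2 + 2 \left(-2 + \sqrt{1}\right)^{2}\right) = 2569 - \left(-2 + 2 \left(-2 + 1\right)^{2}\right) = 2569 - \left(-2 + 2 \left(-1\right)^{2}\right) = 2569 - \left(-2 + 2 \cdot 1\right) = 2569 - \left(-2 + 2\right) = 2569 - 0 = 2569 + 0 = 2569$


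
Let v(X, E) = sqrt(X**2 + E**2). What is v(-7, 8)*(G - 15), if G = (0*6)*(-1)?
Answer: -15*sqrt(113) ≈ -159.45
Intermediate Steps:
G = 0 (G = 0*(-1) = 0)
v(X, E) = sqrt(E**2 + X**2)
v(-7, 8)*(G - 15) = sqrt(8**2 + (-7)**2)*(0 - 15) = sqrt(64 + 49)*(-15) = sqrt(113)*(-15) = -15*sqrt(113)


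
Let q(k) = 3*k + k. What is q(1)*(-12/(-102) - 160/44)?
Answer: -2632/187 ≈ -14.075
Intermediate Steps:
q(k) = 4*k
q(1)*(-12/(-102) - 160/44) = (4*1)*(-12/(-102) - 160/44) = 4*(-12*(-1/102) - 160*1/44) = 4*(2/17 - 40/11) = 4*(-658/187) = -2632/187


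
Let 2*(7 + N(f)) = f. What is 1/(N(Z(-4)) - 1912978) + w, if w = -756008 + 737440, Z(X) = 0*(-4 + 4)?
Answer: -35520305481/1912985 ≈ -18568.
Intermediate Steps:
Z(X) = 0 (Z(X) = 0*0 = 0)
N(f) = -7 + f/2
w = -18568
1/(N(Z(-4)) - 1912978) + w = 1/((-7 + (½)*0) - 1912978) - 18568 = 1/((-7 + 0) - 1912978) - 18568 = 1/(-7 - 1912978) - 18568 = 1/(-1912985) - 18568 = -1/1912985 - 18568 = -35520305481/1912985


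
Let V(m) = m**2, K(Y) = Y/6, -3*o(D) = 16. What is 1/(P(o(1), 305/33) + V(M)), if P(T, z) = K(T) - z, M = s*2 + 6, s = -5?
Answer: 99/581 ≈ 0.17040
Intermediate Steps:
o(D) = -16/3 (o(D) = -1/3*16 = -16/3)
K(Y) = Y/6 (K(Y) = Y*(1/6) = Y/6)
M = -4 (M = -5*2 + 6 = -10 + 6 = -4)
P(T, z) = -z + T/6 (P(T, z) = T/6 - z = -z + T/6)
1/(P(o(1), 305/33) + V(M)) = 1/((-305/33 + (1/6)*(-16/3)) + (-4)**2) = 1/((-305/33 - 8/9) + 16) = 1/(-1003/99 + 16) = 1/(581/99) = 99/581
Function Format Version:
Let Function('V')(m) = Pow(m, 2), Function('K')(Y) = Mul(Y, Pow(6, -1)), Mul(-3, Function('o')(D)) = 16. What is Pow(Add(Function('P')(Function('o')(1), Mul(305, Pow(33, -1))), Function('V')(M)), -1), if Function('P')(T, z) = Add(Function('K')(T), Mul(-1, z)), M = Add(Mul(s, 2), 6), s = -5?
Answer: Rational(99, 581) ≈ 0.17040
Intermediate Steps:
Function('o')(D) = Rational(-16, 3) (Function('o')(D) = Mul(Rational(-1, 3), 16) = Rational(-16, 3))
Function('K')(Y) = Mul(Rational(1, 6), Y) (Function('K')(Y) = Mul(Y, Rational(1, 6)) = Mul(Rational(1, 6), Y))
M = -4 (M = Add(Mul(-5, 2), 6) = Add(-10, 6) = -4)
Function('P')(T, z) = Add(Mul(-1, z), Mul(Rational(1, 6), T)) (Function('P')(T, z) = Add(Mul(Rational(1, 6), T), Mul(-1, z)) = Add(Mul(-1, z), Mul(Rational(1, 6), T)))
Pow(Add(Function('P')(Function('o')(1), Mul(305, Pow(33, -1))), Function('V')(M)), -1) = Pow(Add(Add(Mul(-1, Mul(305, Pow(33, -1))), Mul(Rational(1, 6), Rational(-16, 3))), Pow(-4, 2)), -1) = Pow(Add(Add(Mul(-1, Mul(305, Rational(1, 33))), Rational(-8, 9)), 16), -1) = Pow(Add(Add(Mul(-1, Rational(305, 33)), Rational(-8, 9)), 16), -1) = Pow(Add(Add(Rational(-305, 33), Rational(-8, 9)), 16), -1) = Pow(Add(Rational(-1003, 99), 16), -1) = Pow(Rational(581, 99), -1) = Rational(99, 581)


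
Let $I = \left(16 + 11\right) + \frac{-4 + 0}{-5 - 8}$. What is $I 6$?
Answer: $\frac{2130}{13} \approx 163.85$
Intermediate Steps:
$I = \frac{355}{13}$ ($I = 27 - \frac{4}{-13} = 27 - - \frac{4}{13} = 27 + \frac{4}{13} = \frac{355}{13} \approx 27.308$)
$I 6 = \frac{355}{13} \cdot 6 = \frac{2130}{13}$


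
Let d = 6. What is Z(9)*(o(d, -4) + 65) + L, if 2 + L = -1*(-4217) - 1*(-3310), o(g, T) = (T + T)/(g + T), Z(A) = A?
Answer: 8074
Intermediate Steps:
o(g, T) = 2*T/(T + g) (o(g, T) = (2*T)/(T + g) = 2*T/(T + g))
L = 7525 (L = -2 + (-1*(-4217) - 1*(-3310)) = -2 + (4217 + 3310) = -2 + 7527 = 7525)
Z(9)*(o(d, -4) + 65) + L = 9*(2*(-4)/(-4 + 6) + 65) + 7525 = 9*(2*(-4)/2 + 65) + 7525 = 9*(2*(-4)*(1/2) + 65) + 7525 = 9*(-4 + 65) + 7525 = 9*61 + 7525 = 549 + 7525 = 8074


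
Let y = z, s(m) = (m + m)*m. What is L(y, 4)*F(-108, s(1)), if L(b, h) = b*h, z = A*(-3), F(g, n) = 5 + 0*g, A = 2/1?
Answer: -120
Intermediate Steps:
A = 2 (A = 2*1 = 2)
s(m) = 2*m² (s(m) = (2*m)*m = 2*m²)
F(g, n) = 5 (F(g, n) = 5 + 0 = 5)
z = -6 (z = 2*(-3) = -6)
y = -6
L(y, 4)*F(-108, s(1)) = -6*4*5 = -24*5 = -120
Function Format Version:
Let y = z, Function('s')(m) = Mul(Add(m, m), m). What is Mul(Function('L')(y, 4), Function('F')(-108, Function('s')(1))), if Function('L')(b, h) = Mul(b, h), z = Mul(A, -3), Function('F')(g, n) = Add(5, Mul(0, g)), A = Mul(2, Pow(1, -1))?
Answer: -120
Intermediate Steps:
A = 2 (A = Mul(2, 1) = 2)
Function('s')(m) = Mul(2, Pow(m, 2)) (Function('s')(m) = Mul(Mul(2, m), m) = Mul(2, Pow(m, 2)))
Function('F')(g, n) = 5 (Function('F')(g, n) = Add(5, 0) = 5)
z = -6 (z = Mul(2, -3) = -6)
y = -6
Mul(Function('L')(y, 4), Function('F')(-108, Function('s')(1))) = Mul(Mul(-6, 4), 5) = Mul(-24, 5) = -120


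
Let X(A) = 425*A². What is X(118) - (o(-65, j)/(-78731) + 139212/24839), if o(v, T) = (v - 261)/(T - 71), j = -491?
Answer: 3251911578834029925/549523405829 ≈ 5.9177e+6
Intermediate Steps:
o(v, T) = (-261 + v)/(-71 + T)
X(118) - (o(-65, j)/(-78731) + 139212/24839) = 425*118² - (((-261 - 65)/(-71 - 491))/(-78731) + 139212/24839) = 425*13924 - ((-326/(-562))*(-1/78731) + 139212*(1/24839)) = 5917700 - (-1/562*(-326)*(-1/78731) + 139212/24839) = 5917700 - ((163/281)*(-1/78731) + 139212/24839) = 5917700 - (-163/22123411 + 139212/24839) = 5917700 - 1*3079840243375/549523405829 = 5917700 - 3079840243375/549523405829 = 3251911578834029925/549523405829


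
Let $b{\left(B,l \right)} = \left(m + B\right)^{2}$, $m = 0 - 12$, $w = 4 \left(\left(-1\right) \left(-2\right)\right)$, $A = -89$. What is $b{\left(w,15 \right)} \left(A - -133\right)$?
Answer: $704$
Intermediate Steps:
$w = 8$ ($w = 4 \cdot 2 = 8$)
$m = -12$ ($m = 0 - 12 = -12$)
$b{\left(B,l \right)} = \left(-12 + B\right)^{2}$
$b{\left(w,15 \right)} \left(A - -133\right) = \left(-12 + 8\right)^{2} \left(-89 - -133\right) = \left(-4\right)^{2} \left(-89 + 133\right) = 16 \cdot 44 = 704$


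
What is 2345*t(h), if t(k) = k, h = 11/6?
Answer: 25795/6 ≈ 4299.2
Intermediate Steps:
h = 11/6 (h = 11*(⅙) = 11/6 ≈ 1.8333)
2345*t(h) = 2345*(11/6) = 25795/6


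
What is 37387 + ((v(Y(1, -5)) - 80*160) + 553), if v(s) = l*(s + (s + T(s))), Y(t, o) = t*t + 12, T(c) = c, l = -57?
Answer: 22917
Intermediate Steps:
Y(t, o) = 12 + t² (Y(t, o) = t² + 12 = 12 + t²)
v(s) = -171*s (v(s) = -57*(s + (s + s)) = -57*(s + 2*s) = -171*s)
37387 + ((v(Y(1, -5)) - 80*160) + 553) = 37387 + ((-171*(12 + 1²) - 80*160) + 553) = 37387 + ((-171*(12 + 1) - 12800) + 553) = 37387 + ((-171*13 - 12800) + 553) = 37387 + ((-2223 - 12800) + 553) = 37387 + (-15023 + 553) = 37387 - 14470 = 22917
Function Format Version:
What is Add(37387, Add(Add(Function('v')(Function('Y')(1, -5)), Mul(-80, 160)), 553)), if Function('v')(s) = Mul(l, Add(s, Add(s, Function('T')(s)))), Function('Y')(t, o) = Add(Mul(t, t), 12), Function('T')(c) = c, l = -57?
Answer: 22917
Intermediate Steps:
Function('Y')(t, o) = Add(12, Pow(t, 2)) (Function('Y')(t, o) = Add(Pow(t, 2), 12) = Add(12, Pow(t, 2)))
Function('v')(s) = Mul(-171, s) (Function('v')(s) = Mul(-57, Add(s, Add(s, s))) = Mul(-57, Add(s, Mul(2, s))) = Mul(-57, Mul(3, s)) = Mul(-171, s))
Add(37387, Add(Add(Function('v')(Function('Y')(1, -5)), Mul(-80, 160)), 553)) = Add(37387, Add(Add(Mul(-171, Add(12, Pow(1, 2))), Mul(-80, 160)), 553)) = Add(37387, Add(Add(Mul(-171, Add(12, 1)), -12800), 553)) = Add(37387, Add(Add(Mul(-171, 13), -12800), 553)) = Add(37387, Add(Add(-2223, -12800), 553)) = Add(37387, Add(-15023, 553)) = Add(37387, -14470) = 22917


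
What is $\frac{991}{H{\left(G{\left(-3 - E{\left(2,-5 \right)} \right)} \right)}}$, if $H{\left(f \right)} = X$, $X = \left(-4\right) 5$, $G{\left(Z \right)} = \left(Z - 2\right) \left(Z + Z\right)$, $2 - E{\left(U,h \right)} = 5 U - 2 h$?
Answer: $- \frac{991}{20} \approx -49.55$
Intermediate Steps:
$E{\left(U,h \right)} = 2 - 5 U + 2 h$ ($E{\left(U,h \right)} = 2 - \left(5 U - 2 h\right) = 2 - \left(- 2 h + 5 U\right) = 2 - 5 U + 2 h$)
$G{\left(Z \right)} = 2 Z \left(-2 + Z\right)$ ($G{\left(Z \right)} = \left(-2 + Z\right) 2 Z = 2 Z \left(-2 + Z\right)$)
$X = -20$
$H{\left(f \right)} = -20$
$\frac{991}{H{\left(G{\left(-3 - E{\left(2,-5 \right)} \right)} \right)}} = \frac{991}{-20} = 991 \left(- \frac{1}{20}\right) = - \frac{991}{20}$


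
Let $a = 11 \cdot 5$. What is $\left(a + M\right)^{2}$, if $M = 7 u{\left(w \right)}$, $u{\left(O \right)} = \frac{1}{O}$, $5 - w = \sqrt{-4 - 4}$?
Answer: $\frac{4 \left(13831 i + 15510 \sqrt{2}\right)}{17 i + 20 \sqrt{2}} \approx 3142.4 + 67.269 i$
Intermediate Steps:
$w = 5 - 2 i \sqrt{2}$ ($w = 5 - \sqrt{-4 - 4} = 5 - \sqrt{-8} = 5 - 2 i \sqrt{2} \approx 5.0 - 2.8284 i$)
$a = 55$
$M = \frac{7}{5 - 2 i \sqrt{2}} \approx 1.0606 + 0.59997 i$
$\left(a + M\right)^{2} = \left(55 + \left(\frac{35}{33} + \frac{14 i \sqrt{2}}{33}\right)\right)^{2} = \left(\frac{1850}{33} + \frac{14 i \sqrt{2}}{33}\right)^{2}$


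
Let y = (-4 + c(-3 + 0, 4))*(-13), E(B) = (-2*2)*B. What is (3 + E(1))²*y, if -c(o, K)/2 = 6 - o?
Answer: 286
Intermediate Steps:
E(B) = -4*B
c(o, K) = -12 + 2*o (c(o, K) = -2*(6 - o) = -12 + 2*o)
y = 286 (y = (-4 + (-12 + 2*(-3 + 0)))*(-13) = (-4 + (-12 + 2*(-3)))*(-13) = (-4 + (-12 - 6))*(-13) = (-4 - 18)*(-13) = -22*(-13) = 286)
(3 + E(1))²*y = (3 - 4*1)²*286 = (3 - 4)²*286 = (-1)²*286 = 1*286 = 286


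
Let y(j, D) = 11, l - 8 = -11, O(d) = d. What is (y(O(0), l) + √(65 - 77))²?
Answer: 109 + 44*I*√3 ≈ 109.0 + 76.21*I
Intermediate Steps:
l = -3 (l = 8 - 11 = -3)
(y(O(0), l) + √(65 - 77))² = (11 + √(65 - 77))² = (11 + √(-12))² = (11 + 2*I*√3)²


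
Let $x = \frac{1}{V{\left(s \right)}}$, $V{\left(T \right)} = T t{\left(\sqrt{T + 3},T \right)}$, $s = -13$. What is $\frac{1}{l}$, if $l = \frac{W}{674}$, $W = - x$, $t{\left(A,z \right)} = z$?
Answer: $-113906$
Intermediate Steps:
$V{\left(T \right)} = T^{2}$ ($V{\left(T \right)} = T T = T^{2}$)
$x = \frac{1}{169}$ ($x = \frac{1}{\left(-13\right)^{2}} = \frac{1}{169} \approx 0.0059172$)
$W = - \frac{1}{169}$ ($W = \left(-1\right) \frac{1}{169} = - \frac{1}{169} \approx -0.0059172$)
$l = - \frac{1}{113906}$ ($l = - \frac{1}{169 \cdot 674} = \left(- \frac{1}{169}\right) \frac{1}{674} = - \frac{1}{113906} \approx -8.7792 \cdot 10^{-6}$)
$\frac{1}{l} = \frac{1}{- \frac{1}{113906}} = -113906$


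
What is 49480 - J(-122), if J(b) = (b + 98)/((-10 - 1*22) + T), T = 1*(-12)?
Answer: 544274/11 ≈ 49479.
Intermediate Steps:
T = -12
J(b) = -49/22 - b/44 (J(b) = (b + 98)/((-10 - 1*22) - 12) = (98 + b)/((-10 - 22) - 12) = (98 + b)/(-32 - 12) = (98 + b)/(-44) = (98 + b)*(-1/44) = -49/22 - b/44)
49480 - J(-122) = 49480 - (-49/22 - 1/44*(-122)) = 49480 - (-49/22 + 61/22) = 49480 - 1*6/11 = 49480 - 6/11 = 544274/11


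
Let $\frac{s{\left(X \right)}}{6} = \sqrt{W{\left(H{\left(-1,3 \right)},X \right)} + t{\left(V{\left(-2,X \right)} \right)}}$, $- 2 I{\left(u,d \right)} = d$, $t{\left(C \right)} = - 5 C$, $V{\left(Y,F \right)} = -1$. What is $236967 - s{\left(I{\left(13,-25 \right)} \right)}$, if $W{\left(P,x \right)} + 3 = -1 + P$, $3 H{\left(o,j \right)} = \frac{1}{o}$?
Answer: $236967 - 2 \sqrt{6} \approx 2.3696 \cdot 10^{5}$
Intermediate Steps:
$H{\left(o,j \right)} = \frac{1}{3 o}$
$W{\left(P,x \right)} = -4 + P$ ($W{\left(P,x \right)} = -3 + \left(-1 + P\right) = -4 + P$)
$I{\left(u,d \right)} = - \frac{d}{2}$
$s{\left(X \right)} = 2 \sqrt{6}$ ($s{\left(X \right)} = 6 \sqrt{\left(-4 + \frac{1}{3 \left(-1\right)}\right) - -5} = 6 \sqrt{\left(-4 + \frac{1}{3} \left(-1\right)\right) + 5} = 6 \sqrt{\left(-4 - \frac{1}{3}\right) + 5} = 6 \sqrt{- \frac{13}{3} + 5} = 6 \sqrt{\frac{2}{3}} = 6 \frac{\sqrt{6}}{3} = 2 \sqrt{6}$)
$236967 - s{\left(I{\left(13,-25 \right)} \right)} = 236967 - 2 \sqrt{6}$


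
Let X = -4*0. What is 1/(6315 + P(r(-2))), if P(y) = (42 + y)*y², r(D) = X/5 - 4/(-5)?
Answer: 125/792799 ≈ 0.00015767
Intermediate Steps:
X = 0
r(D) = ⅘ (r(D) = 0/5 - 4/(-5) = 0*(⅕) - 4*(-⅕) = 0 + ⅘ = ⅘)
P(y) = y²*(42 + y)
1/(6315 + P(r(-2))) = 1/(6315 + (⅘)²*(42 + ⅘)) = 1/(6315 + (16/25)*(214/5)) = 1/(6315 + 3424/125) = 1/(792799/125) = 125/792799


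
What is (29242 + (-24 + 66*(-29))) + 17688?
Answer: 44992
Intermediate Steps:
(29242 + (-24 + 66*(-29))) + 17688 = (29242 + (-24 - 1914)) + 17688 = (29242 - 1938) + 17688 = 27304 + 17688 = 44992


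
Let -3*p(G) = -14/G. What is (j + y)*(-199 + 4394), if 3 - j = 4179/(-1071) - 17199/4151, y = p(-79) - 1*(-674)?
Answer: 2288466245665/796399 ≈ 2.8735e+6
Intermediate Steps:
p(G) = 14/(3*G) (p(G) = -(-14)/(3*G) = 14/(3*G))
y = 159724/237 (y = (14/3)/(-79) - 1*(-674) = (14/3)*(-1/79) + 674 = -14/237 + 674 = 159724/237 ≈ 673.94)
j = 334043/30243 (j = 3 - (4179/(-1071) - 17199/4151) = 3 - (4179*(-1/1071) - 17199*1/4151) = 3 - (-199/51 - 2457/593) = 3 - 1*(-243314/30243) = 3 + 243314/30243 = 334043/30243 ≈ 11.045)
(j + y)*(-199 + 4394) = (334043/30243 + 159724/237)*(-199 + 4394) = (545522347/796399)*4195 = 2288466245665/796399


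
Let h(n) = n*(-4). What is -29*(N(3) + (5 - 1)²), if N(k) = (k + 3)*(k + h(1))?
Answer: -290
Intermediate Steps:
h(n) = -4*n
N(k) = (-4 + k)*(3 + k) (N(k) = (k + 3)*(k - 4*1) = (3 + k)*(k - 4) = (3 + k)*(-4 + k) = (-4 + k)*(3 + k))
-29*(N(3) + (5 - 1)²) = -29*((-12 + 3² - 1*3) + (5 - 1)²) = -29*((-12 + 9 - 3) + 4²) = -29*(-6 + 16) = -29*10 = -290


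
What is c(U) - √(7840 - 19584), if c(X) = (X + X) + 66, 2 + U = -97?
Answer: -132 - 4*I*√734 ≈ -132.0 - 108.37*I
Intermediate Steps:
U = -99 (U = -2 - 97 = -99)
c(X) = 66 + 2*X (c(X) = 2*X + 66 = 66 + 2*X)
c(U) - √(7840 - 19584) = (66 + 2*(-99)) - √(7840 - 19584) = (66 - 198) - √(-11744) = -132 - 4*I*√734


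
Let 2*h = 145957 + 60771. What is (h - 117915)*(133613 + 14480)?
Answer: -2154901243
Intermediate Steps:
h = 103364 (h = (145957 + 60771)/2 = (½)*206728 = 103364)
(h - 117915)*(133613 + 14480) = (103364 - 117915)*(133613 + 14480) = -14551*148093 = -2154901243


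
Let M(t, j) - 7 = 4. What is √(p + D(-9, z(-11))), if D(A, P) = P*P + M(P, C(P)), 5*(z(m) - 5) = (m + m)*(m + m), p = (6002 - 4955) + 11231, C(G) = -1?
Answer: √566306/5 ≈ 150.51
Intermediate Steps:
M(t, j) = 11 (M(t, j) = 7 + 4 = 11)
p = 12278 (p = 1047 + 11231 = 12278)
z(m) = 5 + 4*m²/5 (z(m) = 5 + ((m + m)*(m + m))/5 = 5 + ((2*m)*(2*m))/5 = 5 + (4*m²)/5 = 5 + 4*m²/5)
D(A, P) = 11 + P² (D(A, P) = P*P + 11 = P² + 11 = 11 + P²)
√(p + D(-9, z(-11))) = √(12278 + (11 + (5 + (⅘)*(-11)²)²)) = √(12278 + (11 + (5 + (⅘)*121)²)) = √(12278 + (11 + (5 + 484/5)²)) = √(12278 + (11 + (509/5)²)) = √(12278 + (11 + 259081/25)) = √(12278 + 259356/25) = √(566306/25) = √566306/5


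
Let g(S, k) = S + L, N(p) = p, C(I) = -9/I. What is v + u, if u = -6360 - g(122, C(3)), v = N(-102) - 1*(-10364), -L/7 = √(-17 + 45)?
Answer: 3780 + 14*√7 ≈ 3817.0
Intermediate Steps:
L = -14*√7 (L = -7*√(-17 + 45) = -14*√7 ≈ -37.041)
g(S, k) = S - 14*√7
v = 10262 (v = -102 - 1*(-10364) = -102 + 10364 = 10262)
u = -6482 + 14*√7 (u = -6360 - (122 - 14*√7) = -6360 + (-122 + 14*√7) = -6482 + 14*√7 ≈ -6445.0)
v + u = 10262 + (-6482 + 14*√7) = 3780 + 14*√7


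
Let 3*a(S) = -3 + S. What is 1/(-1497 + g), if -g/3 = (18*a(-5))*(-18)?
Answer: -1/4089 ≈ -0.00024456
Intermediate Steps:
a(S) = -1 + S/3 (a(S) = (-3 + S)/3 = -1 + S/3)
g = -2592 (g = -3*18*(-1 + (⅓)*(-5))*(-18) = -3*18*(-1 - 5/3)*(-18) = -3*18*(-8/3)*(-18) = -(-144)*(-18) = -3*864 = -2592)
1/(-1497 + g) = 1/(-1497 - 2592) = 1/(-4089) = -1/4089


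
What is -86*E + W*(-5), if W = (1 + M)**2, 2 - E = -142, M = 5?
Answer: -12564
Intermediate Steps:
E = 144 (E = 2 - 1*(-142) = 2 + 142 = 144)
W = 36 (W = (1 + 5)**2 = 6**2 = 36)
-86*E + W*(-5) = -86*144 + 36*(-5) = -12384 - 180 = -12564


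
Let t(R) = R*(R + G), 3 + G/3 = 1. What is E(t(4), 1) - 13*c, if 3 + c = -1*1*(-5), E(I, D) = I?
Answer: -34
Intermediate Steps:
G = -6 (G = -9 + 3*1 = -9 + 3 = -6)
t(R) = R*(-6 + R) (t(R) = R*(R - 6) = R*(-6 + R))
c = 2 (c = -3 - 1*1*(-5) = -3 - 1*(-5) = -3 + 5 = 2)
E(t(4), 1) - 13*c = 4*(-6 + 4) - 13*2 = 4*(-2) - 26 = -8 - 26 = -34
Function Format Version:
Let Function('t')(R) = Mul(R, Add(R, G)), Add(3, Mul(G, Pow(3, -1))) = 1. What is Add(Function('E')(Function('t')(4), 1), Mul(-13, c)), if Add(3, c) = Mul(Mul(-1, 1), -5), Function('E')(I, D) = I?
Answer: -34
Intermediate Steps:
G = -6 (G = Add(-9, Mul(3, 1)) = Add(-9, 3) = -6)
Function('t')(R) = Mul(R, Add(-6, R)) (Function('t')(R) = Mul(R, Add(R, -6)) = Mul(R, Add(-6, R)))
c = 2 (c = Add(-3, Mul(Mul(-1, 1), -5)) = Add(-3, Mul(-1, -5)) = Add(-3, 5) = 2)
Add(Function('E')(Function('t')(4), 1), Mul(-13, c)) = Add(Mul(4, Add(-6, 4)), Mul(-13, 2)) = Add(Mul(4, -2), -26) = Add(-8, -26) = -34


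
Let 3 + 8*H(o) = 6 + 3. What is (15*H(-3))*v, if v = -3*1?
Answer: -135/4 ≈ -33.750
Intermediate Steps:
v = -3
H(o) = 3/4 (H(o) = -3/8 + (6 + 3)/8 = -3/8 + (1/8)*9 = -3/8 + 9/8 = 3/4)
(15*H(-3))*v = (15*(3/4))*(-3) = (45/4)*(-3) = -135/4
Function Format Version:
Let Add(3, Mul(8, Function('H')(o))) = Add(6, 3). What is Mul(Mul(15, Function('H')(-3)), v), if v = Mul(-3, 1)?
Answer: Rational(-135, 4) ≈ -33.750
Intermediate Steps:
v = -3
Function('H')(o) = Rational(3, 4) (Function('H')(o) = Add(Rational(-3, 8), Mul(Rational(1, 8), Add(6, 3))) = Add(Rational(-3, 8), Mul(Rational(1, 8), 9)) = Add(Rational(-3, 8), Rational(9, 8)) = Rational(3, 4))
Mul(Mul(15, Function('H')(-3)), v) = Mul(Mul(15, Rational(3, 4)), -3) = Mul(Rational(45, 4), -3) = Rational(-135, 4)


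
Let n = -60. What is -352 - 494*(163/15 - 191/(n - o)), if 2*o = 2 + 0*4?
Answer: -6649232/915 ≈ -7266.9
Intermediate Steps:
o = 1 (o = (2 + 0*4)/2 = (2 + 0)/2 = (½)*2 = 1)
-352 - 494*(163/15 - 191/(n - o)) = -352 - 494*(163/15 - 191/(-60 - 1*1)) = -352 - 494*(163*(1/15) - 191/(-60 - 1)) = -352 - 494*(163/15 - 191/(-61)) = -352 - 494*(163/15 - 191*(-1/61)) = -352 - 494*(163/15 + 191/61) = -352 - 494*12808/915 = -352 - 6327152/915 = -6649232/915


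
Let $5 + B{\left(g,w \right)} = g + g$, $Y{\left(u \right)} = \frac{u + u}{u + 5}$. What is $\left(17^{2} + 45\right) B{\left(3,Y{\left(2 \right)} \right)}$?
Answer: $334$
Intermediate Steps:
$Y{\left(u \right)} = \frac{2 u}{5 + u}$
$B{\left(g,w \right)} = -5 + 2 g$ ($B{\left(g,w \right)} = -5 + \left(g + g\right) = -5 + 2 g$)
$\left(17^{2} + 45\right) B{\left(3,Y{\left(2 \right)} \right)} = \left(17^{2} + 45\right) \left(-5 + 2 \cdot 3\right) = \left(289 + 45\right) \left(-5 + 6\right) = 334 \cdot 1 = 334$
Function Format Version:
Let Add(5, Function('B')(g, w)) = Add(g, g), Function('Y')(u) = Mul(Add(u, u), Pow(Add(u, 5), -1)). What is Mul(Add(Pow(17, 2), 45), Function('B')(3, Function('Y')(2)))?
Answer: 334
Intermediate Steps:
Function('Y')(u) = Mul(2, u, Pow(Add(5, u), -1)) (Function('Y')(u) = Mul(Mul(2, u), Pow(Add(5, u), -1)) = Mul(2, u, Pow(Add(5, u), -1)))
Function('B')(g, w) = Add(-5, Mul(2, g)) (Function('B')(g, w) = Add(-5, Add(g, g)) = Add(-5, Mul(2, g)))
Mul(Add(Pow(17, 2), 45), Function('B')(3, Function('Y')(2))) = Mul(Add(Pow(17, 2), 45), Add(-5, Mul(2, 3))) = Mul(Add(289, 45), Add(-5, 6)) = Mul(334, 1) = 334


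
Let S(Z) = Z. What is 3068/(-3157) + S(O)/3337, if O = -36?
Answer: -10351568/10534909 ≈ -0.98260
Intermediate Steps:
3068/(-3157) + S(O)/3337 = 3068/(-3157) - 36/3337 = 3068*(-1/3157) - 36*1/3337 = -3068/3157 - 36/3337 = -10351568/10534909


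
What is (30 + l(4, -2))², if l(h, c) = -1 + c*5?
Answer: 361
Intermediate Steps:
l(h, c) = -1 + 5*c
(30 + l(4, -2))² = (30 + (-1 + 5*(-2)))² = (30 + (-1 - 10))² = (30 - 11)² = 19² = 361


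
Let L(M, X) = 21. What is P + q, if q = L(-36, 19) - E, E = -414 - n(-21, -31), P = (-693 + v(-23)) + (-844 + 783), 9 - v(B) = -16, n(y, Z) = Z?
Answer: -325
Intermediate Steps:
v(B) = 25 (v(B) = 9 - 1*(-16) = 9 + 16 = 25)
P = -729 (P = (-693 + 25) + (-844 + 783) = -668 - 61 = -729)
E = -383 (E = -414 - 1*(-31) = -414 + 31 = -383)
q = 404 (q = 21 - 1*(-383) = 21 + 383 = 404)
P + q = -729 + 404 = -325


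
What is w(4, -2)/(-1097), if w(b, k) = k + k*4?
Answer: 10/1097 ≈ 0.0091158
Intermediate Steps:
w(b, k) = 5*k (w(b, k) = k + 4*k = 5*k)
w(4, -2)/(-1097) = (5*(-2))/(-1097) = -10*(-1/1097) = 10/1097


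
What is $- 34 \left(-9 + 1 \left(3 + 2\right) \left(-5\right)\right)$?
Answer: $1156$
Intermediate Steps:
$- 34 \left(-9 + 1 \left(3 + 2\right) \left(-5\right)\right) = - 34 \left(-9 + 1 \cdot 5 \left(-5\right)\right) = - 34 \left(-9 + 5 \left(-5\right)\right) = - 34 \left(-9 - 25\right) = \left(-34\right) \left(-34\right) = 1156$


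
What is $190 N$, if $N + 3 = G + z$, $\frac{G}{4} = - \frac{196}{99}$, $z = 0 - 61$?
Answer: $- \frac{1352800}{99} \approx -13665.0$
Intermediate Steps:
$z = -61$ ($z = 0 - 61 = -61$)
$G = - \frac{784}{99}$ ($G = 4 \left(- \frac{196}{99}\right) = - \frac{784}{99} \approx -7.9192$)
$N = - \frac{7120}{99}$ ($N = -3 - \frac{6823}{99} = - \frac{7120}{99} \approx -71.919$)
$190 N = 190 \left(- \frac{7120}{99}\right) = - \frac{1352800}{99}$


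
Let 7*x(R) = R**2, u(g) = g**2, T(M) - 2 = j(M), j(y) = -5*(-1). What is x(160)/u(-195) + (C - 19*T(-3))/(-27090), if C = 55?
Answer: 32393/327015 ≈ 0.099057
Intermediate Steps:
j(y) = 5
T(M) = 7 (T(M) = 2 + 5 = 7)
x(R) = R**2/7
x(160)/u(-195) + (C - 19*T(-3))/(-27090) = ((1/7)*160**2)/((-195)**2) + (55 - 19*7)/(-27090) = ((1/7)*25600)/38025 + (55 - 133)*(-1/27090) = (25600/7)*(1/38025) - 78*(-1/27090) = 1024/10647 + 13/4515 = 32393/327015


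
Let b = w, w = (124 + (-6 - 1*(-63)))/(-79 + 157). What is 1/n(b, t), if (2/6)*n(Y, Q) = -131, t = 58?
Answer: -1/393 ≈ -0.0025445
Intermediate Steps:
w = 181/78 (w = (124 + (-6 + 63))/78 = (124 + 57)*(1/78) = 181*(1/78) = 181/78 ≈ 2.3205)
b = 181/78 ≈ 2.3205
n(Y, Q) = -393 (n(Y, Q) = 3*(-131) = -393)
1/n(b, t) = 1/(-393) = -1/393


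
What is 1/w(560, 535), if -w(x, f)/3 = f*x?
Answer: -1/898800 ≈ -1.1126e-6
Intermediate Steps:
w(x, f) = -3*f*x
1/w(560, 535) = 1/(-3*535*560) = 1/(-898800) = -1/898800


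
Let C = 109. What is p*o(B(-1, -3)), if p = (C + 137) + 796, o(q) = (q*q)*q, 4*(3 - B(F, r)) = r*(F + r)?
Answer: 0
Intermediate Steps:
B(F, r) = 3 - r*(F + r)/4
o(q) = q**3 (o(q) = q**2*q = q**3)
p = 1042 (p = (109 + 137) + 796 = 246 + 796 = 1042)
p*o(B(-1, -3)) = 1042*(3 - 1/4*(-3)**2 - 1/4*(-1)*(-3))**3 = 1042*(3 - 1/4*9 - 3/4)**3 = 1042*(3 - 9/4 - 3/4)**3 = 1042*0**3 = 1042*0 = 0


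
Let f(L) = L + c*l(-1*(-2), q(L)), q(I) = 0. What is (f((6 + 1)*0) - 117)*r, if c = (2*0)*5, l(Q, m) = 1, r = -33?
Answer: 3861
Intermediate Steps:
c = 0 (c = 0*5 = 0)
f(L) = L (f(L) = L + 0*1 = L + 0 = L)
(f((6 + 1)*0) - 117)*r = ((6 + 1)*0 - 117)*(-33) = (7*0 - 117)*(-33) = (0 - 117)*(-33) = -117*(-33) = 3861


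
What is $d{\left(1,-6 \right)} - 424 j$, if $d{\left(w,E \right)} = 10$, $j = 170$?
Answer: $-72070$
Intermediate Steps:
$d{\left(1,-6 \right)} - 424 j = 10 - 72080 = -72070$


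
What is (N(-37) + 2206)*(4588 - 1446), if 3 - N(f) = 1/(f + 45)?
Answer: 27761141/4 ≈ 6.9403e+6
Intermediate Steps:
N(f) = 3 - 1/(45 + f) (N(f) = 3 - 1/(f + 45) = 3 - 1/(45 + f))
(N(-37) + 2206)*(4588 - 1446) = ((134 + 3*(-37))/(45 - 37) + 2206)*(4588 - 1446) = ((134 - 111)/8 + 2206)*3142 = ((1/8)*23 + 2206)*3142 = (23/8 + 2206)*3142 = (17671/8)*3142 = 27761141/4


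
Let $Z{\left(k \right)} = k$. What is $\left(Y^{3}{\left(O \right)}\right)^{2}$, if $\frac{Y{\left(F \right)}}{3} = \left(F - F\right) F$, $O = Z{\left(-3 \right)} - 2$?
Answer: $0$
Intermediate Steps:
$O = -5$ ($O = -3 - 2 = -5$)
$Y{\left(F \right)} = 0$ ($Y{\left(F \right)} = 3 \left(F - F\right) F = 3 \cdot 0 F = 3 \cdot 0 = 0$)
$\left(Y^{3}{\left(O \right)}\right)^{2} = \left(0^{3}\right)^{2} = 0^{2} = 0$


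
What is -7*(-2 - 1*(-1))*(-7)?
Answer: -49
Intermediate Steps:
-7*(-2 - 1*(-1))*(-7) = -7*(-2 + 1)*(-7) = -7*(-1)*(-7) = 7*(-7) = -49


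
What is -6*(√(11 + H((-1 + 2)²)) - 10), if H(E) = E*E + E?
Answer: 60 - 6*√13 ≈ 38.367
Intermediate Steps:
H(E) = E + E² (H(E) = E² + E = E + E²)
-6*(√(11 + H((-1 + 2)²)) - 10) = -6*(√(11 + (-1 + 2)²*(1 + (-1 + 2)²)) - 10) = -6*(√(11 + 1²*(1 + 1²)) - 10) = -6*(√(11 + 1*(1 + 1)) - 10) = -6*(√(11 + 1*2) - 10) = -6*(√(11 + 2) - 10) = -6*(√13 - 10) = -6*(-10 + √13) = 60 - 6*√13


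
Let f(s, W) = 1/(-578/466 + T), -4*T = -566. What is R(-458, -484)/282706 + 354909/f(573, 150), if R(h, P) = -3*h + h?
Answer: 3278994822346025/65870498 ≈ 4.9779e+7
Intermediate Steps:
T = 283/2 (T = -1/4*(-566) = 283/2 ≈ 141.50)
R(h, P) = -2*h
f(s, W) = 466/65361 (f(s, W) = 1/(-578/466 + 283/2) = 1/(-578*1/466 + 283/2) = 1/(-289/233 + 283/2) = 1/(65361/466) = 466/65361)
R(-458, -484)/282706 + 354909/f(573, 150) = -2*(-458)/282706 + 354909/(466/65361) = 916*(1/282706) + 354909*(65361/466) = 458/141353 + 23197207149/466 = 3278994822346025/65870498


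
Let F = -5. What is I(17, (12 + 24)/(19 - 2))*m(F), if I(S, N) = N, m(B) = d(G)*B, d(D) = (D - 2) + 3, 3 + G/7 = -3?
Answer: 7380/17 ≈ 434.12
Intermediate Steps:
G = -42 (G = -21 + 7*(-3) = -21 - 21 = -42)
d(D) = 1 + D (d(D) = (-2 + D) + 3 = 1 + D)
m(B) = -41*B (m(B) = (1 - 42)*B = -41*B)
I(17, (12 + 24)/(19 - 2))*m(F) = ((12 + 24)/(19 - 2))*(-41*(-5)) = (36/17)*205 = 7380/17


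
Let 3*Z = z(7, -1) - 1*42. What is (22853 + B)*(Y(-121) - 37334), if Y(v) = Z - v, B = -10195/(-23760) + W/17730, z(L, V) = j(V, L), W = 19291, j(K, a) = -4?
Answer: -2389513874427463/2808432 ≈ -8.5084e+8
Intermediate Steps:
z(L, V) = -4
Z = -46/3 (Z = (-4 - 1*42)/3 = (-4 - 42)/3 = (⅓)*(-46) = -46/3 ≈ -15.333)
B = 7101239/4680720 (B = -10195/(-23760) + 19291/17730 = -10195*(-1/23760) + 19291*(1/17730) = 2039/4752 + 19291/17730 = 7101239/4680720 ≈ 1.5171)
Y(v) = -46/3 - v
(22853 + B)*(Y(-121) - 37334) = (22853 + 7101239/4680720)*((-46/3 - 1*(-121)) - 37334) = 106975595399*((-46/3 + 121) - 37334)/4680720 = 106975595399*(317/3 - 37334)/4680720 = (106975595399/4680720)*(-111685/3) = -2389513874427463/2808432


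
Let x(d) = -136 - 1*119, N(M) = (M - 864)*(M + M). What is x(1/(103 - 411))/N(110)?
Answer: 51/33176 ≈ 0.0015373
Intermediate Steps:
N(M) = 2*M*(-864 + M) (N(M) = (-864 + M)*(2*M) = 2*M*(-864 + M))
x(d) = -255 (x(d) = -136 - 119 = -255)
x(1/(103 - 411))/N(110) = -255*1/(220*(-864 + 110)) = -255/(2*110*(-754)) = -255/(-165880) = -255*(-1/165880) = 51/33176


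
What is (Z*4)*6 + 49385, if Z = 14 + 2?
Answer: 49769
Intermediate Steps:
Z = 16
(Z*4)*6 + 49385 = (16*4)*6 + 49385 = 64*6 + 49385 = 384 + 49385 = 49769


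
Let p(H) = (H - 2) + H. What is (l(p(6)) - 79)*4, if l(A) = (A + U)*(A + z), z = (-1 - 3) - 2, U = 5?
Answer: -76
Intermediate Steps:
z = -6 (z = -4 - 2 = -6)
p(H) = -2 + 2*H (p(H) = (-2 + H) + H = -2 + 2*H)
l(A) = (-6 + A)*(5 + A) (l(A) = (A + 5)*(A - 6) = (5 + A)*(-6 + A) = (-6 + A)*(5 + A))
(l(p(6)) - 79)*4 = ((-30 + (-2 + 2*6)² - (-2 + 2*6)) - 79)*4 = ((-30 + (-2 + 12)² - (-2 + 12)) - 79)*4 = ((-30 + 10² - 1*10) - 79)*4 = ((-30 + 100 - 10) - 79)*4 = (60 - 79)*4 = -19*4 = -76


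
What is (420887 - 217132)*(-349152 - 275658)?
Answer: -127308161550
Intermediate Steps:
(420887 - 217132)*(-349152 - 275658) = 203755*(-624810) = -127308161550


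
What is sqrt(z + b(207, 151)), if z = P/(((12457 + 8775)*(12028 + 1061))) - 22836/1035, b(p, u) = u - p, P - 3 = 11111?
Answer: I*sqrt(4983330978735151617690)/7989787380 ≈ 8.8354*I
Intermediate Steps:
P = 11114 (P = 3 + 11111 = 11114)
z = -352568993041/15979574760 (z = 11114/(((12457 + 8775)*(12028 + 1061))) - 22836/1035 = 11114/((21232*13089)) - 22836*1/1035 = 11114/277905648 - 7612/345 = 11114*(1/277905648) - 7612/345 = 5557/138952824 - 7612/345 = -352568993041/15979574760 ≈ -22.064)
sqrt(z + b(207, 151)) = sqrt(-352568993041/15979574760 + (151 - 1*207)) = sqrt(-352568993041/15979574760 + (151 - 207)) = sqrt(-352568993041/15979574760 - 56) = sqrt(-1247425179601/15979574760) = I*sqrt(4983330978735151617690)/7989787380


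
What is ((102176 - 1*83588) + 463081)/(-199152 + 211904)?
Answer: 481669/12752 ≈ 37.772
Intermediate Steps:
((102176 - 1*83588) + 463081)/(-199152 + 211904) = ((102176 - 83588) + 463081)/12752 = (18588 + 463081)*(1/12752) = 481669*(1/12752) = 481669/12752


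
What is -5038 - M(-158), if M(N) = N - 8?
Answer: -4872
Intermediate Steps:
M(N) = -8 + N
-5038 - M(-158) = -5038 - (-8 - 158) = -5038 - 1*(-166) = -5038 + 166 = -4872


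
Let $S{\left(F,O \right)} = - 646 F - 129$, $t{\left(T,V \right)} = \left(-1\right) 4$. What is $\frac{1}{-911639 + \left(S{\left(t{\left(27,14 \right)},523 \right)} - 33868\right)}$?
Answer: $- \frac{1}{943052} \approx -1.0604 \cdot 10^{-6}$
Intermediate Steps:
$t{\left(T,V \right)} = -4$
$S{\left(F,O \right)} = -129 - 646 F$
$\frac{1}{-911639 + \left(S{\left(t{\left(27,14 \right)},523 \right)} - 33868\right)} = \frac{1}{-911639 - 31413} = \frac{1}{-943052} = - \frac{1}{943052}$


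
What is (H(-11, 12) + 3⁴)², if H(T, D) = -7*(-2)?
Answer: 9025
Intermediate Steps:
H(T, D) = 14
(H(-11, 12) + 3⁴)² = (14 + 3⁴)² = (14 + 81)² = 95² = 9025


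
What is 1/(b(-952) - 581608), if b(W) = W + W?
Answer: -1/583512 ≈ -1.7138e-6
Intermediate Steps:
b(W) = 2*W
1/(b(-952) - 581608) = 1/(2*(-952) - 581608) = 1/(-1904 - 581608) = 1/(-583512) = -1/583512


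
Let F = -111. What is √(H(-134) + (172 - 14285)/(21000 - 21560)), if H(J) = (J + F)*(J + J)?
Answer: √1287429955/140 ≈ 256.29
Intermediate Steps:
H(J) = 2*J*(-111 + J) (H(J) = (J - 111)*(J + J) = (-111 + J)*(2*J) = 2*J*(-111 + J))
√(H(-134) + (172 - 14285)/(21000 - 21560)) = √(2*(-134)*(-111 - 134) + (172 - 14285)/(21000 - 21560)) = √(2*(-134)*(-245) - 14113/(-560)) = √(65660 - 14113*(-1/560)) = √(65660 + 14113/560) = √(36783713/560) = √1287429955/140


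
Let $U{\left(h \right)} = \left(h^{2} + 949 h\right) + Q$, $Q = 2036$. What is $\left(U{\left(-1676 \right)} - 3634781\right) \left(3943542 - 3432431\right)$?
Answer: $-1233971709523$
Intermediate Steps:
$U{\left(h \right)} = 2036 + h^{2} + 949 h$ ($U{\left(h \right)} = \left(h^{2} + 949 h\right) + 2036 = 2036 + h^{2} + 949 h$)
$\left(U{\left(-1676 \right)} - 3634781\right) \left(3943542 - 3432431\right) = \left(\left(2036 + \left(-1676\right)^{2} + 949 \left(-1676\right)\right) - 3634781\right) \left(3943542 - 3432431\right) = \left(\left(2036 + 2808976 - 1590524\right) - 3634781\right) 511111 = \left(1220488 - 3634781\right) 511111 = \left(-2414293\right) 511111 = -1233971709523$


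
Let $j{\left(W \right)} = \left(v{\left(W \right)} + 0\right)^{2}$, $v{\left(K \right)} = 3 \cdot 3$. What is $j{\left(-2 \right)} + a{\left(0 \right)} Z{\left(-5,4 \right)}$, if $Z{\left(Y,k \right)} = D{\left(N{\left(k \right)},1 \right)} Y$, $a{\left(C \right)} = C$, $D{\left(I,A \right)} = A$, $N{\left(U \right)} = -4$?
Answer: $81$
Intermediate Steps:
$v{\left(K \right)} = 9$
$j{\left(W \right)} = 81$ ($j{\left(W \right)} = \left(9 + 0\right)^{2} = 9^{2} = 81$)
$Z{\left(Y,k \right)} = Y$ ($Z{\left(Y,k \right)} = 1 Y = Y$)
$j{\left(-2 \right)} + a{\left(0 \right)} Z{\left(-5,4 \right)} = 81 + 0 \left(-5\right) = 81 + 0 = 81$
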